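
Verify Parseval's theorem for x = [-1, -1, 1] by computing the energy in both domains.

Time domain:
Σ|x[n]|² = |-1|² + |-1|² + |1|² = 3.0000

Frequency domain:
(1/3)Σ|X[k]|² = (1/3)(|-1|² + |-1.0000+1.7321i|² + |-1.0000-1.7321i|²) = (1/3)·9.0000 = 3.0000

Both sides agree, confirming Parseval's theorem.

Σ|x[n]|² = (1/N)Σ|X[k]|² = 3.0000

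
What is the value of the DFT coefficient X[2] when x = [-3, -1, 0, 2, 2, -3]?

X[2] = Σ(n=0 to 5) x[n] · ω_6^(2n) where ω_6 = e^(-2πi/6)
= (-3)·ω_6^0 + (-1)·ω_6^2 + (0)·ω_6^4 + (2)·ω_6^6 + (2)·ω_6^8 + (-3)·ω_6^10

X[2] = -3.4641i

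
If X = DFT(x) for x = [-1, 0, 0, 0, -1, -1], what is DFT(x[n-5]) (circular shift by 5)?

Time shift by 5: X_shifted[k] = ω_6^(5k) · X[k]
Shifted x = [0, 0, 0, -1, -1, -1]

DFT(x[n-5]) = [-3, 1.0000-1.7321i, 0, 1, 0, 1.0000+1.7321i]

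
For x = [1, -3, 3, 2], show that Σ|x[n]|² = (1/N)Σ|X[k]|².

Time domain:
Σ|x[n]|² = |1|² + |-3|² + |3|² + |2|² = 23.0000

Frequency domain:
(1/4)Σ|X[k]|² = (1/4)(|3|² + |-2+5i|² + |5|² + |-2-5i|²) = (1/4)·92.0000 = 23.0000

Both sides agree, confirming Parseval's theorem.

Σ|x[n]|² = (1/N)Σ|X[k]|² = 23.0000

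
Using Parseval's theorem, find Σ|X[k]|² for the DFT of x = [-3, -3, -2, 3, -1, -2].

Parseval: Σ|x[n]|² = (1/N)Σ|X[k]|², so Σ|X[k]|² = N·Σ|x[n]|² = 6·36.0000

Σ|X[k]|² = N·Σ|x[n]|² = 6·36.0000 = 216.0000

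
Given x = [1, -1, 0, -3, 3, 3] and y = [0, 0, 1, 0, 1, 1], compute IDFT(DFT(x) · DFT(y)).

(x ⊛ y)[n] = Σ(m=0 to 5) x[m] · y[(n-m) mod 6]

Computing each output sample:
(x ⊛ y)[0] = 2
(x ⊛ y)[1] = 0
(x ⊛ y)[2] = 1
(x ⊛ y)[3] = 5
(x ⊛ y)[4] = 4
(x ⊛ y)[5] = -3

x ⊛ y = [2, 0, 1, 5, 4, -3]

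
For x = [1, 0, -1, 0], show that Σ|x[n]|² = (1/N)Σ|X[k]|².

Time domain:
Σ|x[n]|² = |1|² + |0|² + |-1|² + |0|² = 2.0000

Frequency domain:
(1/4)Σ|X[k]|² = (1/4)(|0|² + |2|² + |0|² + |2|²) = (1/4)·8.0000 = 2.0000

Both sides agree, confirming Parseval's theorem.

Σ|x[n]|² = (1/N)Σ|X[k]|² = 2.0000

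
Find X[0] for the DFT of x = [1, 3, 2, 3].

X[0] = Σ(n=0 to 3) x[n] · ω_4^0 = Σ x[n]
= (1) + (3) + (2) + (3)

X[0] = 9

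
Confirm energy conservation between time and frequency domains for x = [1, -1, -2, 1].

Time domain:
Σ|x[n]|² = |1|² + |-1|² + |-2|² + |1|² = 7.0000

Frequency domain:
(1/4)Σ|X[k]|² = (1/4)(|-1|² + |3+2i|² + |-1|² + |3-2i|²) = (1/4)·28.0000 = 7.0000

Both sides agree, confirming Parseval's theorem.

Σ|x[n]|² = (1/N)Σ|X[k]|² = 7.0000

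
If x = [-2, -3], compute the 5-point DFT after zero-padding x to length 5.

Original 2-point DFT: [-5, 1]
Zero-padded 5-point DFT provides frequency interpolation.

DFT_5([x, 0, ...]) = [-5, -2.9271+2.8532i, 0.4271+1.7634i, 0.4271-1.7634i, -2.9271-2.8532i]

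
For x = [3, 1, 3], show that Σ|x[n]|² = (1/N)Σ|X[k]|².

Time domain:
Σ|x[n]|² = |3|² + |1|² + |3|² = 19.0000

Frequency domain:
(1/3)Σ|X[k]|² = (1/3)(|7|² + |1.0000+1.7321i|² + |1.0000-1.7321i|²) = (1/3)·57.0000 = 19.0000

Both sides agree, confirming Parseval's theorem.

Σ|x[n]|² = (1/N)Σ|X[k]|² = 19.0000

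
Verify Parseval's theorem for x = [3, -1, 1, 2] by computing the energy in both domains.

Time domain:
Σ|x[n]|² = |3|² + |-1|² + |1|² + |2|² = 15.0000

Frequency domain:
(1/4)Σ|X[k]|² = (1/4)(|5|² + |2+3i|² + |3|² + |2-3i|²) = (1/4)·60.0000 = 15.0000

Both sides agree, confirming Parseval's theorem.

Σ|x[n]|² = (1/N)Σ|X[k]|² = 15.0000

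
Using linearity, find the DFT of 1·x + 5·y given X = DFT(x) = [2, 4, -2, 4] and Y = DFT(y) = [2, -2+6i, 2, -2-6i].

By linearity: DFT(1x + 5y) = 1·DFT(x) + 5·DFT(y)
= 1·[2, 4, -2, 4] + 5·[2, -2+6i, 2, -2-6i]

Computing element-wise:
Z[0] = 1·(2) + 5·(2) = 12
Z[1] = 1·(4) + 5·(-2+6i) = -6+30i
Z[2] = 1·(-2) + 5·(2) = 8
Z[3] = 1·(4) + 5·(-2-6i) = -6-30i

DFT(1x + 5y) = 1·X + 5·Y = [12, -6+30i, 8, -6-30i]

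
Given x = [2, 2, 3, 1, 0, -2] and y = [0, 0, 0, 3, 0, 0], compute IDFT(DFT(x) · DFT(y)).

(x ⊛ y)[n] = Σ(m=0 to 5) x[m] · y[(n-m) mod 6]

Computing each output sample:
(x ⊛ y)[0] = 3
(x ⊛ y)[1] = 0
(x ⊛ y)[2] = -6
(x ⊛ y)[3] = 6
(x ⊛ y)[4] = 6
(x ⊛ y)[5] = 9

x ⊛ y = [3, 0, -6, 6, 6, 9]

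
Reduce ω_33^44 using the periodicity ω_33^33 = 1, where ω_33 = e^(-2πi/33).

Since ω_33^33 = 1, powers reduce modulo 33.
44 mod 33 = 11
So ω_33^44 = ω_33^11 = e^(-2πi·11/33)

ω_33^44 = ω_33^11 = -0.5000-0.8660i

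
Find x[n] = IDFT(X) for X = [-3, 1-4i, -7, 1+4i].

x[n] = (1/4) Σ(k=0 to 3) X[k] · e^(2πikn/4)

Computing each x[n]:
x[0] = -2
x[1] = 3
x[2] = -3
x[3] = -1

x = [-2, 3, -3, -1]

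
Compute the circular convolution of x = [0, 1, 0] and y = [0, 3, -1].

(x ⊛ y)[n] = Σ(m=0 to 2) x[m] · y[(n-m) mod 3]

Computing each output sample:
(x ⊛ y)[0] = -1
(x ⊛ y)[1] = 0
(x ⊛ y)[2] = 3

x ⊛ y = [-1, 0, 3]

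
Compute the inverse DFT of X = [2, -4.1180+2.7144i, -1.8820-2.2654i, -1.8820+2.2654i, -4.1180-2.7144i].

x[n] = (1/5) Σ(k=0 to 4) X[k] · e^(2πikn/5)

Computing each x[n]:
x[0] = -2
x[1] = 0
x[2] = 0
x[3] = 3
x[4] = 1

x = [-2, 0, 0, 3, 1]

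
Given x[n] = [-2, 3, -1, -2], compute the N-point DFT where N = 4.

X[k] = Σ(n=0 to 3) x[n] · ω_4^(nk)
where ω_4 = e^(-2πi/4)

Computing each X[k]:
X[0] = -2
X[1] = -1-5i
X[2] = -4
X[3] = -1+5i

X = [-2, -1-5i, -4, -1+5i]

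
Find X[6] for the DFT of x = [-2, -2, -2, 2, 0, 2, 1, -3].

X[6] = Σ(n=0 to 7) x[n] · ω_8^(6n) where ω_8 = e^(-2πi/8)
= (-2)·ω_8^0 + (-2)·ω_8^6 + (-2)·ω_8^12 + (2)·ω_8^18 + (0)·ω_8^24 + (2)·ω_8^30 + (1)·ω_8^36 + (-3)·ω_8^42

X[6] = -1+1i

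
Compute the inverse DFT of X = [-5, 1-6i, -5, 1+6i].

x[n] = (1/4) Σ(k=0 to 3) X[k] · e^(2πikn/4)

Computing each x[n]:
x[0] = -2
x[1] = 3
x[2] = -3
x[3] = -3

x = [-2, 3, -3, -3]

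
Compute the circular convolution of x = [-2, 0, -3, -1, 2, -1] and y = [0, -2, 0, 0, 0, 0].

(x ⊛ y)[n] = Σ(m=0 to 5) x[m] · y[(n-m) mod 6]

Computing each output sample:
(x ⊛ y)[0] = 2
(x ⊛ y)[1] = 4
(x ⊛ y)[2] = 0
(x ⊛ y)[3] = 6
(x ⊛ y)[4] = 2
(x ⊛ y)[5] = -4

x ⊛ y = [2, 4, 0, 6, 2, -4]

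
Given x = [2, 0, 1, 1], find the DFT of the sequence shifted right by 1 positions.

Time shift by 1: X_shifted[k] = ω_4^(1k) · X[k]
Shifted x = [1, 2, 0, 1]

DFT(x[n-1]) = [4, 1-1i, -2, 1+1i]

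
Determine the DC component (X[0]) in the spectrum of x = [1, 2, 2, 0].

X[0] = Σ(n=0 to 3) x[n] · ω_4^0 = Σ x[n]
= (1) + (2) + (2) + (0)

X[0] = 5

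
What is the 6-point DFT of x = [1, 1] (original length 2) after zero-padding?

Original 2-point DFT: [2, 0]
Zero-padded 6-point DFT provides frequency interpolation.

DFT_6([x, 0, ...]) = [2, 1.5000-0.8660i, 0.5000-0.8660i, 0, 0.5000+0.8660i, 1.5000+0.8660i]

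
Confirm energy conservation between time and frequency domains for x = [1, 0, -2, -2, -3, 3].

Time domain:
Σ|x[n]|² = |1|² + |0|² + |-2|² + |-2|² + |-3|² + |3|² = 27.0000

Frequency domain:
(1/6)Σ|X[k]|² = (1/6)(|-3|² + |7.0000+1.7321i|² + |3.4641i|² + |-5|² + |-3.4641i|² + |7.0000-1.7321i|²) = (1/6)·162.0000 = 27.0000

Both sides agree, confirming Parseval's theorem.

Σ|x[n]|² = (1/N)Σ|X[k]|² = 27.0000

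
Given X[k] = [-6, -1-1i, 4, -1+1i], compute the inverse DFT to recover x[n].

x[n] = (1/4) Σ(k=0 to 3) X[k] · e^(2πikn/4)

Computing each x[n]:
x[0] = -1
x[1] = -2
x[2] = 0
x[3] = -3

x = [-1, -2, 0, -3]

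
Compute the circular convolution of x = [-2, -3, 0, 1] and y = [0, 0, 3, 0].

(x ⊛ y)[n] = Σ(m=0 to 3) x[m] · y[(n-m) mod 4]

Computing each output sample:
(x ⊛ y)[0] = 0
(x ⊛ y)[1] = 3
(x ⊛ y)[2] = -6
(x ⊛ y)[3] = -9

x ⊛ y = [0, 3, -6, -9]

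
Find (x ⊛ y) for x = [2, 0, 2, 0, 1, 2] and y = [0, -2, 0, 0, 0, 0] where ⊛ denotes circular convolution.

(x ⊛ y)[n] = Σ(m=0 to 5) x[m] · y[(n-m) mod 6]

Computing each output sample:
(x ⊛ y)[0] = -4
(x ⊛ y)[1] = -4
(x ⊛ y)[2] = 0
(x ⊛ y)[3] = -4
(x ⊛ y)[4] = 0
(x ⊛ y)[5] = -2

x ⊛ y = [-4, -4, 0, -4, 0, -2]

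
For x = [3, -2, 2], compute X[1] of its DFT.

X[1] = Σ(n=0 to 2) x[n] · ω_3^(1n) where ω_3 = e^(-2πi/3)
= (3)·ω_3^0 + (-2)·ω_3^1 + (2)·ω_3^2

X[1] = 3.0000+3.4641i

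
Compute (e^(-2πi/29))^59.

Since ω_29^29 = 1, powers reduce modulo 29.
59 mod 29 = 1
So ω_29^59 = ω_29^1 = e^(-2πi·1/29)

ω_29^59 = ω_29^1 = 0.9766-0.2150i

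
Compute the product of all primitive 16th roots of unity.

The primitive 16th roots of unity are ω_16^k for k coprime to 16: k ∈ {1, 3, 5, 7, 9, 11, 13, 15}
Their product equals the constant term of the cyclotomic polynomial Φ_16(x) up to sign.
For n ≥ 3, the product of all primitive nth roots of unity is 1. (For n=1 it is 1; for n=2 it is -1.)

1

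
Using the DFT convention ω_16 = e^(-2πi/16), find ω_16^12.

ω_16^12 = e^(-2πi·12/16)
= cos(-2π·12/16) + i·sin(-2π·12/16)
= cos(-24π/16) + i·sin(-24π/16)

ω_16^12 = cos(-24π/16) + i·sin(-24π/16) = 1i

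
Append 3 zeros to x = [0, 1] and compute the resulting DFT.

Original 2-point DFT: [1, -1]
Zero-padded 5-point DFT provides frequency interpolation.

DFT_5([x, 0, ...]) = [1, 0.3090-0.9511i, -0.8090-0.5878i, -0.8090+0.5878i, 0.3090+0.9511i]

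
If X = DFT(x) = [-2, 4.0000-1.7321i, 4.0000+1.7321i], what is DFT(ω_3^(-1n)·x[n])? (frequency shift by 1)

Modulation property: DFT(ω_3^(-1n)·x[n]) = X[(k-1) mod 3], so circularly shift X by 1 positions.

X[k-1] = [4.0000+1.7321i, -2, 4.0000-1.7321i]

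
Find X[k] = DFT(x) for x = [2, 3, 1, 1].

X[k] = Σ(n=0 to 3) x[n] · ω_4^(nk)
where ω_4 = e^(-2πi/4)

Computing each X[k]:
X[0] = 7
X[1] = 1-2i
X[2] = -1
X[3] = 1+2i

X = [7, 1-2i, -1, 1+2i]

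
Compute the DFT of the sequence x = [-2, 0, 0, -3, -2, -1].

X[k] = Σ(n=0 to 5) x[n] · ω_6^(nk)
where ω_6 = e^(-2πi/6)

Computing each X[k]:
X[0] = -8
X[1] = 1.5000-2.5981i
X[2] = -3.5000+0.8660i
X[3] = 0
X[4] = -3.5000-0.8660i
X[5] = 1.5000+2.5981i

X = [-8, 1.5000-2.5981i, -3.5000+0.8660i, 0, -3.5000-0.8660i, 1.5000+2.5981i]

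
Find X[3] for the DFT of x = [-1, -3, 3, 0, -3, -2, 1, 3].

X[3] = Σ(n=0 to 7) x[n] · ω_8^(3n) where ω_8 = e^(-2πi/8)
= (-1)·ω_8^0 + (-3)·ω_8^3 + (3)·ω_8^6 + (0)·ω_8^9 + (-3)·ω_8^12 + (-2)·ω_8^15 + (1)·ω_8^18 + (3)·ω_8^21

X[3] = 0.5858+4.8284i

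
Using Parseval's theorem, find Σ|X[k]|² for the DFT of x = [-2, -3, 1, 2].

Parseval: Σ|x[n]|² = (1/N)Σ|X[k]|², so Σ|X[k]|² = N·Σ|x[n]|² = 4·18.0000

Σ|X[k]|² = N·Σ|x[n]|² = 4·18.0000 = 72.0000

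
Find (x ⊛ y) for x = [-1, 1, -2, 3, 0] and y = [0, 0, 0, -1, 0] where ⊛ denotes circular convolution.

(x ⊛ y)[n] = Σ(m=0 to 4) x[m] · y[(n-m) mod 5]

Computing each output sample:
(x ⊛ y)[0] = 2
(x ⊛ y)[1] = -3
(x ⊛ y)[2] = 0
(x ⊛ y)[3] = 1
(x ⊛ y)[4] = -1

x ⊛ y = [2, -3, 0, 1, -1]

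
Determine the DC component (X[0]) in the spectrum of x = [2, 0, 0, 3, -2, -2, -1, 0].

X[0] = Σ(n=0 to 7) x[n] · ω_8^0 = Σ x[n]
= (2) + (0) + (0) + (3) + (-2) + (-2) + (-1) + (0)

X[0] = 0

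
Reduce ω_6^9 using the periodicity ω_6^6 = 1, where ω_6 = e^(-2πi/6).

Since ω_6^6 = 1, powers reduce modulo 6.
9 mod 6 = 3
So ω_6^9 = ω_6^3 = e^(-2πi·3/6)

ω_6^9 = ω_6^3 = -1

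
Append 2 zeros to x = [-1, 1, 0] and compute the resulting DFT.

Original 3-point DFT: [0, -1.5000-0.8660i, -1.5000+0.8660i]
Zero-padded 5-point DFT provides frequency interpolation.

DFT_5([x, 0, ...]) = [0, -0.6910-0.9511i, -1.8090-0.5878i, -1.8090+0.5878i, -0.6910+0.9511i]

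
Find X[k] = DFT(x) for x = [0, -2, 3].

X[k] = Σ(n=0 to 2) x[n] · ω_3^(nk)
where ω_3 = e^(-2πi/3)

Computing each X[k]:
X[0] = 1
X[1] = -0.5000+4.3301i
X[2] = -0.5000-4.3301i

X = [1, -0.5000+4.3301i, -0.5000-4.3301i]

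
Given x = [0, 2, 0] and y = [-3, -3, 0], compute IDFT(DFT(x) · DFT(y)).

(x ⊛ y)[n] = Σ(m=0 to 2) x[m] · y[(n-m) mod 3]

Computing each output sample:
(x ⊛ y)[0] = 0
(x ⊛ y)[1] = -6
(x ⊛ y)[2] = -6

x ⊛ y = [0, -6, -6]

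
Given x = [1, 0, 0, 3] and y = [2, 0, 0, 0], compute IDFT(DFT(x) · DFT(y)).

(x ⊛ y)[n] = Σ(m=0 to 3) x[m] · y[(n-m) mod 4]

Computing each output sample:
(x ⊛ y)[0] = 2
(x ⊛ y)[1] = 0
(x ⊛ y)[2] = 0
(x ⊛ y)[3] = 6

x ⊛ y = [2, 0, 0, 6]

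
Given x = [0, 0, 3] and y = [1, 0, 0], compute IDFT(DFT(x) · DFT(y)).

(x ⊛ y)[n] = Σ(m=0 to 2) x[m] · y[(n-m) mod 3]

Computing each output sample:
(x ⊛ y)[0] = 0
(x ⊛ y)[1] = 0
(x ⊛ y)[2] = 3

x ⊛ y = [0, 0, 3]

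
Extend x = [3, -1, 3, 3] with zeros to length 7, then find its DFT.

Original 4-point DFT: [8, 4i, 4, -4i]
Zero-padded 7-point DFT provides frequency interpolation.

DFT_7([x, 0, ...]) = [8, -0.9940-3.4446i, 2.3901+4.6221i, 5.1039-0.1454i, 5.1039+0.1454i, 2.3901-4.6221i, -0.9940+3.4446i]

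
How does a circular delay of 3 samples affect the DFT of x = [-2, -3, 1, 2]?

Time shift by 3: X_shifted[k] = ω_4^(3k) · X[k]
Shifted x = [-3, 1, 2, -2]

DFT(x[n-3]) = [-2, -5-3i, 0, -5+3i]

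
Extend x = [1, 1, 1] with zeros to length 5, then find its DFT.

Original 3-point DFT: [3, 0, 0]
Zero-padded 5-point DFT provides frequency interpolation.

DFT_5([x, 0, ...]) = [3, 0.5000-1.5388i, 0.5000+0.3633i, 0.5000-0.3633i, 0.5000+1.5388i]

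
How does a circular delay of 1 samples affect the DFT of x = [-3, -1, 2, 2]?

Time shift by 1: X_shifted[k] = ω_4^(1k) · X[k]
Shifted x = [2, -3, -1, 2]

DFT(x[n-1]) = [0, 3+5i, 2, 3-5i]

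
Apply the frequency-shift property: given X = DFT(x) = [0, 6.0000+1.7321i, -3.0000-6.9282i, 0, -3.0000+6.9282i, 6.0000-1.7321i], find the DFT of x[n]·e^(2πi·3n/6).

Modulation property: DFT(ω_6^(-3n)·x[n]) = X[(k-3) mod 6], so circularly shift X by 3 positions.

X[k-3] = [0, -3.0000+6.9282i, 6.0000-1.7321i, 0, 6.0000+1.7321i, -3.0000-6.9282i]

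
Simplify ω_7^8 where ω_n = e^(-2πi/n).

Since ω_7^7 = 1, powers reduce modulo 7.
8 mod 7 = 1
So ω_7^8 = ω_7^1 = e^(-2πi·1/7)

ω_7^8 = ω_7^1 = 0.6235-0.7818i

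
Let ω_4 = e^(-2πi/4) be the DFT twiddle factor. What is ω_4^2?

ω_4^2 = e^(-2πi·2/4)
= cos(-2π·2/4) + i·sin(-2π·2/4)
= cos(-4π/4) + i·sin(-4π/4)

ω_4^2 = cos(-4π/4) + i·sin(-4π/4) = -1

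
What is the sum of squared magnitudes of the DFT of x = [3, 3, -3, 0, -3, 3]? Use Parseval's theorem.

Parseval: Σ|x[n]|² = (1/N)Σ|X[k]|², so Σ|X[k]|² = N·Σ|x[n]|² = 6·45.0000

Σ|X[k]|² = N·Σ|x[n]|² = 6·45.0000 = 270.0000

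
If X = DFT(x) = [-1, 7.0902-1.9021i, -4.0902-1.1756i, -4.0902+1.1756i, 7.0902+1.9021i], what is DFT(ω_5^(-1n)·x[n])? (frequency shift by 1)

Modulation property: DFT(ω_5^(-1n)·x[n]) = X[(k-1) mod 5], so circularly shift X by 1 positions.

X[k-1] = [7.0902+1.9021i, -1, 7.0902-1.9021i, -4.0902-1.1756i, -4.0902+1.1756i]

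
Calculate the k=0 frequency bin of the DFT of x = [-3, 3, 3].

X[0] = Σ(n=0 to 2) x[n] · ω_3^0 = Σ x[n]
= (-3) + (3) + (3)

X[0] = 3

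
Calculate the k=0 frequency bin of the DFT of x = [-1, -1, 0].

X[0] = Σ(n=0 to 2) x[n] · ω_3^0 = Σ x[n]
= (-1) + (-1) + (0)

X[0] = -2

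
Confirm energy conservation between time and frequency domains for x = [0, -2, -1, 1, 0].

Time domain:
Σ|x[n]|² = |0|² + |-2|² + |-1|² + |1|² + |0|² = 6.0000

Frequency domain:
(1/5)Σ|X[k]|² = (1/5)(|-2|² + |-0.6180+3.0777i|² + |1.6180-0.7265i|² + |1.6180+0.7265i|² + |-0.6180-3.0777i|²) = (1/5)·30.0000 = 6.0000

Both sides agree, confirming Parseval's theorem.

Σ|x[n]|² = (1/N)Σ|X[k]|² = 6.0000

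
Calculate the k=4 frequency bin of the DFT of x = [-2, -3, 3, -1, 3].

X[4] = Σ(n=0 to 4) x[n] · ω_5^(4n) where ω_5 = e^(-2πi/5)
= (-2)·ω_5^0 + (-3)·ω_5^4 + (3)·ω_5^8 + (-1)·ω_5^12 + (3)·ω_5^16

X[4] = -3.6180-3.3552i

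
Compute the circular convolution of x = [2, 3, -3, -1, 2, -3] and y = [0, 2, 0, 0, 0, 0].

(x ⊛ y)[n] = Σ(m=0 to 5) x[m] · y[(n-m) mod 6]

Computing each output sample:
(x ⊛ y)[0] = -6
(x ⊛ y)[1] = 4
(x ⊛ y)[2] = 6
(x ⊛ y)[3] = -6
(x ⊛ y)[4] = -2
(x ⊛ y)[5] = 4

x ⊛ y = [-6, 4, 6, -6, -2, 4]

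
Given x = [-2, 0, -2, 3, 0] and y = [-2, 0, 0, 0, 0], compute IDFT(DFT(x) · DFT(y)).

(x ⊛ y)[n] = Σ(m=0 to 4) x[m] · y[(n-m) mod 5]

Computing each output sample:
(x ⊛ y)[0] = 4
(x ⊛ y)[1] = 0
(x ⊛ y)[2] = 4
(x ⊛ y)[3] = -6
(x ⊛ y)[4] = 0

x ⊛ y = [4, 0, 4, -6, 0]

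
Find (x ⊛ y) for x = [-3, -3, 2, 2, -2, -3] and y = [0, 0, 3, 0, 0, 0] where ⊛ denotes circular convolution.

(x ⊛ y)[n] = Σ(m=0 to 5) x[m] · y[(n-m) mod 6]

Computing each output sample:
(x ⊛ y)[0] = -6
(x ⊛ y)[1] = -9
(x ⊛ y)[2] = -9
(x ⊛ y)[3] = -9
(x ⊛ y)[4] = 6
(x ⊛ y)[5] = 6

x ⊛ y = [-6, -9, -9, -9, 6, 6]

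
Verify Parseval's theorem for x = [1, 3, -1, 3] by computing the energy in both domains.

Time domain:
Σ|x[n]|² = |1|² + |3|² + |-1|² + |3|² = 20.0000

Frequency domain:
(1/4)Σ|X[k]|² = (1/4)(|6|² + |2|² + |-6|² + |2|²) = (1/4)·80.0000 = 20.0000

Both sides agree, confirming Parseval's theorem.

Σ|x[n]|² = (1/N)Σ|X[k]|² = 20.0000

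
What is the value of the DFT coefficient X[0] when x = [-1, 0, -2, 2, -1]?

X[0] = Σ(n=0 to 4) x[n] · ω_5^0 = Σ x[n]
= (-1) + (0) + (-2) + (2) + (-1)

X[0] = -2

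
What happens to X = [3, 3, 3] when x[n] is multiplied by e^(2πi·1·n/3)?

Modulation property: DFT(ω_3^(-1n)·x[n]) = X[(k-1) mod 3], so circularly shift X by 1 positions.

X[k-1] = [3, 3, 3]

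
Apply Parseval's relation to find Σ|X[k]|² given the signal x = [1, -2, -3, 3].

Parseval: Σ|x[n]|² = (1/N)Σ|X[k]|², so Σ|X[k]|² = N·Σ|x[n]|² = 4·23.0000

Σ|X[k]|² = N·Σ|x[n]|² = 4·23.0000 = 92.0000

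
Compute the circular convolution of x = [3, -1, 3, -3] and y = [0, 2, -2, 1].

(x ⊛ y)[n] = Σ(m=0 to 3) x[m] · y[(n-m) mod 4]

Computing each output sample:
(x ⊛ y)[0] = -13
(x ⊛ y)[1] = 15
(x ⊛ y)[2] = -11
(x ⊛ y)[3] = 11

x ⊛ y = [-13, 15, -11, 11]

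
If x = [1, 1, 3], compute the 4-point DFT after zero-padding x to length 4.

Original 3-point DFT: [5, -1.0000+1.7321i, -1.0000-1.7321i]
Zero-padded 4-point DFT provides frequency interpolation.

DFT_4([x, 0, ...]) = [5, -2-1i, 3, -2+1i]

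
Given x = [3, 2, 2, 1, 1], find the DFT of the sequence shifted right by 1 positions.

Time shift by 1: X_shifted[k] = ω_5^(1k) · X[k]
Shifted x = [1, 3, 2, 2, 1]

DFT(x[n-1]) = [9, -1.0000-1.9021i, -1.0000-1.1756i, -1.0000+1.1756i, -1.0000+1.9021i]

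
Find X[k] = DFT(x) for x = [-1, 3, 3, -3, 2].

X[k] = Σ(n=0 to 4) x[n] · ω_5^(nk)
where ω_5 = e^(-2πi/5)

Computing each X[k]:
X[0] = 4
X[1] = 0.5451-4.4778i
X[2] = -5.0451+5.1186i
X[3] = -5.0451-5.1186i
X[4] = 0.5451+4.4778i

X = [4, 0.5451-4.4778i, -5.0451+5.1186i, -5.0451-5.1186i, 0.5451+4.4778i]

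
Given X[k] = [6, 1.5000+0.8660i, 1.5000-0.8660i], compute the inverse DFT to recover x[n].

x[n] = (1/3) Σ(k=0 to 2) X[k] · e^(2πikn/3)

Computing each x[n]:
x[0] = 3
x[1] = 1
x[2] = 2

x = [3, 1, 2]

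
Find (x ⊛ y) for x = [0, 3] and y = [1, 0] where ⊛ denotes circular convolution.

(x ⊛ y)[n] = Σ(m=0 to 1) x[m] · y[(n-m) mod 2]

Computing each output sample:
(x ⊛ y)[0] = 0
(x ⊛ y)[1] = 3

x ⊛ y = [0, 3]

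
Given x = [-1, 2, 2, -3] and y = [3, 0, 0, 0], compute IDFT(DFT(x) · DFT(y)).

(x ⊛ y)[n] = Σ(m=0 to 3) x[m] · y[(n-m) mod 4]

Computing each output sample:
(x ⊛ y)[0] = -3
(x ⊛ y)[1] = 6
(x ⊛ y)[2] = 6
(x ⊛ y)[3] = -9

x ⊛ y = [-3, 6, 6, -9]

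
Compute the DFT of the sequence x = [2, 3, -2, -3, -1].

X[k] = Σ(n=0 to 4) x[n] · ω_5^(nk)
where ω_5 = e^(-2πi/5)

Computing each X[k]:
X[0] = -1
X[1] = 6.6631-4.3920i
X[2] = -1.1631-1.4001i
X[3] = -1.1631+1.4001i
X[4] = 6.6631+4.3920i

X = [-1, 6.6631-4.3920i, -1.1631-1.4001i, -1.1631+1.4001i, 6.6631+4.3920i]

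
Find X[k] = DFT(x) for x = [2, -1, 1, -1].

X[k] = Σ(n=0 to 3) x[n] · ω_4^(nk)
where ω_4 = e^(-2πi/4)

Computing each X[k]:
X[0] = 1
X[1] = 1
X[2] = 5
X[3] = 1

X = [1, 1, 5, 1]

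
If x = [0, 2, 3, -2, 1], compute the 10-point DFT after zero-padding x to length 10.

Original 5-point DFT: [4, 0.1180-3.8900i, -2.1180+4.1675i, -2.1180-4.1675i, 0.1180+3.8900i]
Zero-padded 10-point DFT provides frequency interpolation.

DFT_10([x, 0, ...]) = [4, 2.3541-2.7144i, 0.1180-3.8900i, -4.3541-2.2654i, -2.1180+4.1675i, 4, -2.1180-4.1675i, -4.3541+2.2654i, 0.1180+3.8900i, 2.3541+2.7144i]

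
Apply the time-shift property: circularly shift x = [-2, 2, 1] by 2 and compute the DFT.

Time shift by 2: X_shifted[k] = ω_3^(2k) · X[k]
Shifted x = [2, 1, -2]

DFT(x[n-2]) = [1, 2.5000-2.5981i, 2.5000+2.5981i]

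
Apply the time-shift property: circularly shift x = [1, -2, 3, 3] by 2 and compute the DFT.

Time shift by 2: X_shifted[k] = ω_4^(2k) · X[k]
Shifted x = [3, 3, 1, -2]

DFT(x[n-2]) = [5, 2-5i, 3, 2+5i]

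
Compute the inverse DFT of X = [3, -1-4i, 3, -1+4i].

x[n] = (1/4) Σ(k=0 to 3) X[k] · e^(2πikn/4)

Computing each x[n]:
x[0] = 1
x[1] = 2
x[2] = 2
x[3] = -2

x = [1, 2, 2, -2]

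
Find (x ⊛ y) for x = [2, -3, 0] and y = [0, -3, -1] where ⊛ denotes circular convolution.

(x ⊛ y)[n] = Σ(m=0 to 2) x[m] · y[(n-m) mod 3]

Computing each output sample:
(x ⊛ y)[0] = 3
(x ⊛ y)[1] = -6
(x ⊛ y)[2] = 7

x ⊛ y = [3, -6, 7]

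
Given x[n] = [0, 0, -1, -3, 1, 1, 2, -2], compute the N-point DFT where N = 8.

X[k] = Σ(n=0 to 7) x[n] · ω_8^(nk)
where ω_8 = e^(-2πi/8)

Computing each X[k]:
X[0] = -2
X[1] = -1.0000+4.4142i
X[2] = -6i
X[3] = -1.0000-1.5858i
X[4] = 6
X[5] = -1.0000+1.5858i
X[6] = 6i
X[7] = -1.0000-4.4142i

X = [-2, -1.0000+4.4142i, -6i, -1.0000-1.5858i, 6, -1.0000+1.5858i, 6i, -1.0000-4.4142i]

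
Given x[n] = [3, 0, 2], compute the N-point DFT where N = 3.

X[k] = Σ(n=0 to 2) x[n] · ω_3^(nk)
where ω_3 = e^(-2πi/3)

Computing each X[k]:
X[0] = 5
X[1] = 2.0000+1.7321i
X[2] = 2.0000-1.7321i

X = [5, 2.0000+1.7321i, 2.0000-1.7321i]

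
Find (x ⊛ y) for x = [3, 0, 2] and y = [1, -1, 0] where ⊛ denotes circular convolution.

(x ⊛ y)[n] = Σ(m=0 to 2) x[m] · y[(n-m) mod 3]

Computing each output sample:
(x ⊛ y)[0] = 1
(x ⊛ y)[1] = -3
(x ⊛ y)[2] = 2

x ⊛ y = [1, -3, 2]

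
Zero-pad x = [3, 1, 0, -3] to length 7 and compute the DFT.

Original 4-point DFT: [1, 3-4i, 5, 3+4i]
Zero-padded 7-point DFT provides frequency interpolation.

DFT_7([x, 0, ...]) = [1, 6.3264+0.5198i, 0.9070-3.3204i, 2.7666+2.4909i, 2.7666-2.4909i, 0.9070+3.3204i, 6.3264-0.5198i]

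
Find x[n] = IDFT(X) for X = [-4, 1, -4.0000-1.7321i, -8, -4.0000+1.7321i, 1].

x[n] = (1/6) Σ(k=0 to 5) X[k] · e^(2πikn/6)

Computing each x[n]:
x[0] = -3
x[1] = 2
x[2] = -2
x[3] = -1
x[4] = -1
x[5] = 1

x = [-3, 2, -2, -1, -1, 1]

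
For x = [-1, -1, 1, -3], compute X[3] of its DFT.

X[3] = Σ(n=0 to 3) x[n] · ω_4^(3n) where ω_4 = e^(-2πi/4)
= (-1)·ω_4^0 + (-1)·ω_4^3 + (1)·ω_4^6 + (-3)·ω_4^9

X[3] = -2+2i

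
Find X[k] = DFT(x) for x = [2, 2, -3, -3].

X[k] = Σ(n=0 to 3) x[n] · ω_4^(nk)
where ω_4 = e^(-2πi/4)

Computing each X[k]:
X[0] = -2
X[1] = 5-5i
X[2] = 0
X[3] = 5+5i

X = [-2, 5-5i, 0, 5+5i]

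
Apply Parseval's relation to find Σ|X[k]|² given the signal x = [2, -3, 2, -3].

Parseval: Σ|x[n]|² = (1/N)Σ|X[k]|², so Σ|X[k]|² = N·Σ|x[n]|² = 4·26.0000

Σ|X[k]|² = N·Σ|x[n]|² = 4·26.0000 = 104.0000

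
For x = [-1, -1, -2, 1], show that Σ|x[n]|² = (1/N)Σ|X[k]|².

Time domain:
Σ|x[n]|² = |-1|² + |-1|² + |-2|² + |1|² = 7.0000

Frequency domain:
(1/4)Σ|X[k]|² = (1/4)(|-3|² + |1+2i|² + |-3|² + |1-2i|²) = (1/4)·28.0000 = 7.0000

Both sides agree, confirming Parseval's theorem.

Σ|x[n]|² = (1/N)Σ|X[k]|² = 7.0000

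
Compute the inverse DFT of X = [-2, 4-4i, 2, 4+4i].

x[n] = (1/4) Σ(k=0 to 3) X[k] · e^(2πikn/4)

Computing each x[n]:
x[0] = 2
x[1] = 1
x[2] = -2
x[3] = -3

x = [2, 1, -2, -3]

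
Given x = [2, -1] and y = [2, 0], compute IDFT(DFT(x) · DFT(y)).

(x ⊛ y)[n] = Σ(m=0 to 1) x[m] · y[(n-m) mod 2]

Computing each output sample:
(x ⊛ y)[0] = 4
(x ⊛ y)[1] = -2

x ⊛ y = [4, -2]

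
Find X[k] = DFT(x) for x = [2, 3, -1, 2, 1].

X[k] = Σ(n=0 to 4) x[n] · ω_5^(nk)
where ω_5 = e^(-2πi/5)

Computing each X[k]:
X[0] = 7
X[1] = 2.4271-0.1388i
X[2] = -0.9271-4.0287i
X[3] = -0.9271+4.0287i
X[4] = 2.4271+0.1388i

X = [7, 2.4271-0.1388i, -0.9271-4.0287i, -0.9271+4.0287i, 2.4271+0.1388i]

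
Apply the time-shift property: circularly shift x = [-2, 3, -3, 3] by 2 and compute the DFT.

Time shift by 2: X_shifted[k] = ω_4^(2k) · X[k]
Shifted x = [-3, 3, -2, 3]

DFT(x[n-2]) = [1, -1, -11, -1]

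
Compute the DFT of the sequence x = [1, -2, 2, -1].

X[k] = Σ(n=0 to 3) x[n] · ω_4^(nk)
where ω_4 = e^(-2πi/4)

Computing each X[k]:
X[0] = 0
X[1] = -1+1i
X[2] = 6
X[3] = -1-1i

X = [0, -1+1i, 6, -1-1i]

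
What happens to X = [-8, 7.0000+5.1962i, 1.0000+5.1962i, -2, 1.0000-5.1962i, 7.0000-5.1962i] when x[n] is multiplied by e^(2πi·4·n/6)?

Modulation property: DFT(ω_6^(-4n)·x[n]) = X[(k-4) mod 6], so circularly shift X by 4 positions.

X[k-4] = [1.0000+5.1962i, -2, 1.0000-5.1962i, 7.0000-5.1962i, -8, 7.0000+5.1962i]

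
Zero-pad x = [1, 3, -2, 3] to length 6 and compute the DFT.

Original 4-point DFT: [5, 3, -7, 3]
Zero-padded 6-point DFT provides frequency interpolation.

DFT_6([x, 0, ...]) = [5, 0.5000-0.8660i, 3.5000-4.3301i, -7, 3.5000+4.3301i, 0.5000+0.8660i]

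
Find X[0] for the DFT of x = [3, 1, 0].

X[0] = Σ(n=0 to 2) x[n] · ω_3^0 = Σ x[n]
= (3) + (1) + (0)

X[0] = 4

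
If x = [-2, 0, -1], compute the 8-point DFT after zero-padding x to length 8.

Original 3-point DFT: [-3, -1.5000-0.8660i, -1.5000+0.8660i]
Zero-padded 8-point DFT provides frequency interpolation.

DFT_8([x, 0, ...]) = [-3, -2+1i, -1, -2-1i, -3, -2+1i, -1, -2-1i]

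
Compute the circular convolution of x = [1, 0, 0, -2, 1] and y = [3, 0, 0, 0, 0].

(x ⊛ y)[n] = Σ(m=0 to 4) x[m] · y[(n-m) mod 5]

Computing each output sample:
(x ⊛ y)[0] = 3
(x ⊛ y)[1] = 0
(x ⊛ y)[2] = 0
(x ⊛ y)[3] = -6
(x ⊛ y)[4] = 3

x ⊛ y = [3, 0, 0, -6, 3]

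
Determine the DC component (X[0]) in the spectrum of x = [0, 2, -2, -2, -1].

X[0] = Σ(n=0 to 4) x[n] · ω_5^0 = Σ x[n]
= (0) + (2) + (-2) + (-2) + (-1)

X[0] = -3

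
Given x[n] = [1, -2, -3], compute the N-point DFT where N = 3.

X[k] = Σ(n=0 to 2) x[n] · ω_3^(nk)
where ω_3 = e^(-2πi/3)

Computing each X[k]:
X[0] = -4
X[1] = 3.5000-0.8660i
X[2] = 3.5000+0.8660i

X = [-4, 3.5000-0.8660i, 3.5000+0.8660i]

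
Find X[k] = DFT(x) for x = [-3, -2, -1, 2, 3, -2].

X[k] = Σ(n=0 to 5) x[n] · ω_6^(nk)
where ω_6 = e^(-2πi/6)

Computing each X[k]:
X[0] = -3
X[1] = -8.0000+3.4641i
X[2] = -3.4641i
X[3] = 1
X[4] = 3.4641i
X[5] = -8.0000-3.4641i

X = [-3, -8.0000+3.4641i, -3.4641i, 1, 3.4641i, -8.0000-3.4641i]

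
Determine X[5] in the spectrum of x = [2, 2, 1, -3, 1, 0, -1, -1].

X[5] = Σ(n=0 to 7) x[n] · ω_8^(5n) where ω_8 = e^(-2πi/8)
= (2)·ω_8^0 + (2)·ω_8^5 + (1)·ω_8^10 + (-3)·ω_8^15 + (1)·ω_8^20 + (0)·ω_8^25 + (-1)·ω_8^30 + (-1)·ω_8^35

X[5] = -1.8284-2.0000i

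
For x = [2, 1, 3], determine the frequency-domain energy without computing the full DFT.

Parseval: Σ|x[n]|² = (1/N)Σ|X[k]|², so Σ|X[k]|² = N·Σ|x[n]|² = 3·14.0000

Σ|X[k]|² = N·Σ|x[n]|² = 3·14.0000 = 42.0000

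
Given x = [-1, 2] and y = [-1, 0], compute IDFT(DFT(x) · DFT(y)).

(x ⊛ y)[n] = Σ(m=0 to 1) x[m] · y[(n-m) mod 2]

Computing each output sample:
(x ⊛ y)[0] = 1
(x ⊛ y)[1] = -2

x ⊛ y = [1, -2]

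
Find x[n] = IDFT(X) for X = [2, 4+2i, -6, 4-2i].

x[n] = (1/4) Σ(k=0 to 3) X[k] · e^(2πikn/4)

Computing each x[n]:
x[0] = 1
x[1] = 1
x[2] = -3
x[3] = 3

x = [1, 1, -3, 3]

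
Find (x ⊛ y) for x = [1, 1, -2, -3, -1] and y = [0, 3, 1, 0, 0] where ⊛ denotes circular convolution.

(x ⊛ y)[n] = Σ(m=0 to 4) x[m] · y[(n-m) mod 5]

Computing each output sample:
(x ⊛ y)[0] = -6
(x ⊛ y)[1] = 2
(x ⊛ y)[2] = 4
(x ⊛ y)[3] = -5
(x ⊛ y)[4] = -11

x ⊛ y = [-6, 2, 4, -5, -11]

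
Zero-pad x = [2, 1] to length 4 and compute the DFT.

Original 2-point DFT: [3, 1]
Zero-padded 4-point DFT provides frequency interpolation.

DFT_4([x, 0, ...]) = [3, 2-1i, 1, 2+1i]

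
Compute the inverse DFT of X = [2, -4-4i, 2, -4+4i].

x[n] = (1/4) Σ(k=0 to 3) X[k] · e^(2πikn/4)

Computing each x[n]:
x[0] = -1
x[1] = 2
x[2] = 3
x[3] = -2

x = [-1, 2, 3, -2]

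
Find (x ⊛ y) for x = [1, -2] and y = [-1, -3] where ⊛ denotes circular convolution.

(x ⊛ y)[n] = Σ(m=0 to 1) x[m] · y[(n-m) mod 2]

Computing each output sample:
(x ⊛ y)[0] = 5
(x ⊛ y)[1] = -1

x ⊛ y = [5, -1]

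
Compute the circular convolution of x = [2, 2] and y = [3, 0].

(x ⊛ y)[n] = Σ(m=0 to 1) x[m] · y[(n-m) mod 2]

Computing each output sample:
(x ⊛ y)[0] = 6
(x ⊛ y)[1] = 6

x ⊛ y = [6, 6]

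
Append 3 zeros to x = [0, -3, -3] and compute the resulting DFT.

Original 3-point DFT: [-6, 3, 3]
Zero-padded 6-point DFT provides frequency interpolation.

DFT_6([x, 0, ...]) = [-6, 5.1962i, 3, 0, 3, -5.1962i]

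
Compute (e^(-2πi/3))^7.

Since ω_3^3 = 1, powers reduce modulo 3.
7 mod 3 = 1
So ω_3^7 = ω_3^1 = e^(-2πi·1/3)

ω_3^7 = ω_3^1 = -0.5000-0.8660i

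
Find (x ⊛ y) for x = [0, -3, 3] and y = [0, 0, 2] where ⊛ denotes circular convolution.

(x ⊛ y)[n] = Σ(m=0 to 2) x[m] · y[(n-m) mod 3]

Computing each output sample:
(x ⊛ y)[0] = -6
(x ⊛ y)[1] = 6
(x ⊛ y)[2] = 0

x ⊛ y = [-6, 6, 0]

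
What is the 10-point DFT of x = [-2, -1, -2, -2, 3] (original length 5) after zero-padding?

Original 5-point DFT: [-4, 1.8541+3.8042i, -4.8541+2.3511i, -4.8541-2.3511i, 1.8541-3.8042i]
Zero-padded 10-point DFT provides frequency interpolation.

DFT_10([x, 0, ...]) = [-4, -5.2361+2.6287i, 1.8541+3.8042i, -0.7639-4.2533i, -4.8541+2.3511i, 2, -4.8541-2.3511i, -0.7639+4.2533i, 1.8541-3.8042i, -5.2361-2.6287i]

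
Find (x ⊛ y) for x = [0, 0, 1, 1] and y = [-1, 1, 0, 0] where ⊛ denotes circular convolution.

(x ⊛ y)[n] = Σ(m=0 to 3) x[m] · y[(n-m) mod 4]

Computing each output sample:
(x ⊛ y)[0] = 1
(x ⊛ y)[1] = 0
(x ⊛ y)[2] = -1
(x ⊛ y)[3] = 0

x ⊛ y = [1, 0, -1, 0]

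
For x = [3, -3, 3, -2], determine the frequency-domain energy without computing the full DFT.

Parseval: Σ|x[n]|² = (1/N)Σ|X[k]|², so Σ|X[k]|² = N·Σ|x[n]|² = 4·31.0000

Σ|X[k]|² = N·Σ|x[n]|² = 4·31.0000 = 124.0000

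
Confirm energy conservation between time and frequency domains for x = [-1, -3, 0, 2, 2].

Time domain:
Σ|x[n]|² = |-1|² + |-3|² + |0|² + |2|² + |2|² = 18.0000

Frequency domain:
(1/5)Σ|X[k]|² = (1/5)(|0|² + |-2.9271+5.9309i|² + |0.4271+1.0368i|² + |0.4271-1.0368i|² + |-2.9271-5.9309i|²) = (1/5)·90.0000 = 18.0000

Both sides agree, confirming Parseval's theorem.

Σ|x[n]|² = (1/N)Σ|X[k]|² = 18.0000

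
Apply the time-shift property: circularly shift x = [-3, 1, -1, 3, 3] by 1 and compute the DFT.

Time shift by 1: X_shifted[k] = ω_5^(1k) · X[k]
Shifted x = [3, -3, 1, -1, 3]

DFT(x[n-1]) = [3, 3.0000+4.5308i, 3.0000+5.4288i, 3.0000-5.4288i, 3.0000-4.5308i]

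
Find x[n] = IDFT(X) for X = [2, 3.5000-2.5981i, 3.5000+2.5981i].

x[n] = (1/3) Σ(k=0 to 2) X[k] · e^(2πikn/3)

Computing each x[n]:
x[0] = 3
x[1] = 1
x[2] = -2

x = [3, 1, -2]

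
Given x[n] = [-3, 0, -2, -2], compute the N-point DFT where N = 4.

X[k] = Σ(n=0 to 3) x[n] · ω_4^(nk)
where ω_4 = e^(-2πi/4)

Computing each X[k]:
X[0] = -7
X[1] = -1-2i
X[2] = -3
X[3] = -1+2i

X = [-7, -1-2i, -3, -1+2i]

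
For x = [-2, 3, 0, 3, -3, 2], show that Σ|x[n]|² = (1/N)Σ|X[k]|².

Time domain:
Σ|x[n]|² = |-2|² + |3|² + |0|² + |3|² + |-3|² + |2|² = 35.0000

Frequency domain:
(1/6)Σ|X[k]|² = (1/6)(|3|² + |-1.0000-3.4641i|² + |1.7321i|² + |-13|² + |-1.7321i|² + |-1.0000+3.4641i|²) = (1/6)·210.0000 = 35.0000

Both sides agree, confirming Parseval's theorem.

Σ|x[n]|² = (1/N)Σ|X[k]|² = 35.0000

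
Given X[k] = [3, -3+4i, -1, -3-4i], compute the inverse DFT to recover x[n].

x[n] = (1/4) Σ(k=0 to 3) X[k] · e^(2πikn/4)

Computing each x[n]:
x[0] = -1
x[1] = -1
x[2] = 2
x[3] = 3

x = [-1, -1, 2, 3]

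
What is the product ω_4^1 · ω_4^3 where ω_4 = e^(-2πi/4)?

The primitive 4th roots of unity are ω_4^k for k coprime to 4: k ∈ {1, 3}
Their product equals the constant term of the cyclotomic polynomial Φ_4(x) up to sign.
For n ≥ 3, the product of all primitive nth roots of unity is 1. (For n=1 it is 1; for n=2 it is -1.)

1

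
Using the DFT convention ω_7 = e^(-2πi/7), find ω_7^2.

ω_7^2 = e^(-2πi·2/7)
= cos(-2π·2/7) + i·sin(-2π·2/7)
= cos(-4π/7) + i·sin(-4π/7)

ω_7^2 = cos(-4π/7) + i·sin(-4π/7) = -0.2225-0.9749i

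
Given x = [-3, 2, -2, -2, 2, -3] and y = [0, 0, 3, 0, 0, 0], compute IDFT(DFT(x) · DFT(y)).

(x ⊛ y)[n] = Σ(m=0 to 5) x[m] · y[(n-m) mod 6]

Computing each output sample:
(x ⊛ y)[0] = 6
(x ⊛ y)[1] = -9
(x ⊛ y)[2] = -9
(x ⊛ y)[3] = 6
(x ⊛ y)[4] = -6
(x ⊛ y)[5] = -6

x ⊛ y = [6, -9, -9, 6, -6, -6]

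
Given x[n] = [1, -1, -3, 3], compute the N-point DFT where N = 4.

X[k] = Σ(n=0 to 3) x[n] · ω_4^(nk)
where ω_4 = e^(-2πi/4)

Computing each X[k]:
X[0] = 0
X[1] = 4+4i
X[2] = -4
X[3] = 4-4i

X = [0, 4+4i, -4, 4-4i]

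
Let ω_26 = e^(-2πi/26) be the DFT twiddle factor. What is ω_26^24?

ω_26^24 = e^(-2πi·24/26)
= cos(-2π·24/26) + i·sin(-2π·24/26)
= cos(-48π/26) + i·sin(-48π/26)

ω_26^24 = cos(-48π/26) + i·sin(-48π/26) = 0.8855+0.4647i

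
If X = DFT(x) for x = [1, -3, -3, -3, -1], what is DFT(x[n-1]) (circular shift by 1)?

Time shift by 1: X_shifted[k] = ω_5^(1k) · X[k]
Shifted x = [-1, 1, -3, -3, -3]

DFT(x[n-1]) = [-9, 3.2361-3.8042i, -1.2361-2.3511i, -1.2361+2.3511i, 3.2361+3.8042i]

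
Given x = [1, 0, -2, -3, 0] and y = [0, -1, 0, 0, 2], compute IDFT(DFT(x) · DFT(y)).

(x ⊛ y)[n] = Σ(m=0 to 4) x[m] · y[(n-m) mod 5]

Computing each output sample:
(x ⊛ y)[0] = 0
(x ⊛ y)[1] = -5
(x ⊛ y)[2] = -6
(x ⊛ y)[3] = 2
(x ⊛ y)[4] = 5

x ⊛ y = [0, -5, -6, 2, 5]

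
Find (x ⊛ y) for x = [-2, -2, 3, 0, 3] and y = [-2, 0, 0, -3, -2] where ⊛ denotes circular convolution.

(x ⊛ y)[n] = Σ(m=0 to 4) x[m] · y[(n-m) mod 5]

Computing each output sample:
(x ⊛ y)[0] = -1
(x ⊛ y)[1] = -2
(x ⊛ y)[2] = -15
(x ⊛ y)[3] = 0
(x ⊛ y)[4] = 4

x ⊛ y = [-1, -2, -15, 0, 4]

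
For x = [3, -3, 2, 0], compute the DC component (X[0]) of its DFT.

X[0] = Σ(n=0 to 3) x[n] · ω_4^0 = Σ x[n]
= (3) + (-3) + (2) + (0)

X[0] = 2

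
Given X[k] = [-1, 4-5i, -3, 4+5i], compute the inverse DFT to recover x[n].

x[n] = (1/4) Σ(k=0 to 3) X[k] · e^(2πikn/4)

Computing each x[n]:
x[0] = 1
x[1] = 3
x[2] = -3
x[3] = -2

x = [1, 3, -3, -2]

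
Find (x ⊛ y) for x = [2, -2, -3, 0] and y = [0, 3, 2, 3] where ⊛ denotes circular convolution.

(x ⊛ y)[n] = Σ(m=0 to 3) x[m] · y[(n-m) mod 4]

Computing each output sample:
(x ⊛ y)[0] = -12
(x ⊛ y)[1] = -3
(x ⊛ y)[2] = -2
(x ⊛ y)[3] = -7

x ⊛ y = [-12, -3, -2, -7]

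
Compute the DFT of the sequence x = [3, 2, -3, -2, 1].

X[k] = Σ(n=0 to 4) x[n] · ω_5^(nk)
where ω_5 = e^(-2πi/5)

Computing each X[k]:
X[0] = 1
X[1] = 7.9721-0.3633i
X[2] = -0.9721-1.5388i
X[3] = -0.9721+1.5388i
X[4] = 7.9721+0.3633i

X = [1, 7.9721-0.3633i, -0.9721-1.5388i, -0.9721+1.5388i, 7.9721+0.3633i]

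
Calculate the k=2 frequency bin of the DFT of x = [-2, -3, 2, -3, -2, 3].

X[2] = Σ(n=0 to 5) x[n] · ω_6^(2n) where ω_6 = e^(-2πi/6)
= (-2)·ω_6^0 + (-3)·ω_6^2 + (2)·ω_6^4 + (-3)·ω_6^6 + (-2)·ω_6^8 + (3)·ω_6^10

X[2] = -5.0000+8.6603i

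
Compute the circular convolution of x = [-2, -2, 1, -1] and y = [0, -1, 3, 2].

(x ⊛ y)[n] = Σ(m=0 to 3) x[m] · y[(n-m) mod 4]

Computing each output sample:
(x ⊛ y)[0] = 0
(x ⊛ y)[1] = 1
(x ⊛ y)[2] = -6
(x ⊛ y)[3] = -11

x ⊛ y = [0, 1, -6, -11]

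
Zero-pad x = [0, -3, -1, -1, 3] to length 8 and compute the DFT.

Original 5-point DFT: [-2, 1.6180+5.7063i, -0.6180+3.5267i, -0.6180-3.5267i, 1.6180-5.7063i]
Zero-padded 8-point DFT provides frequency interpolation.

DFT_8([x, 0, ...]) = [-2, -4.4142+3.8284i, 4+2i, -1.5858+1.8284i, 6, -1.5858-1.8284i, 4-2i, -4.4142-3.8284i]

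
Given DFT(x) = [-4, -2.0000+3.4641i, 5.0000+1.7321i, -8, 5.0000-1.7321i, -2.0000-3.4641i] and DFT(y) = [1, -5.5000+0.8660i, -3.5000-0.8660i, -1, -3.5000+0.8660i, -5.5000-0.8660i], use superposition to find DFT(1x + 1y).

By linearity: DFT(1x + 1y) = 1·DFT(x) + 1·DFT(y)
= 1·[-4, -2.0000+3.4641i, 5.0000+1.7321i, -8, 5.0000-1.7321i, -2.0000-3.4641i] + 1·[1, -5.5000+0.8660i, -3.5000-0.8660i, -1, -3.5000+0.8660i, -5.5000-0.8660i]

Computing element-wise:
Z[0] = 1·(-4) + 1·(1) = -3
Z[1] = 1·(-2.0000+3.4641i) + 1·(-5.5000+0.8660i) = -7.5000+4.3301i
Z[2] = 1·(5.0000+1.7321i) + 1·(-3.5000-0.8660i) = 1.5000+0.8661i
Z[3] = 1·(-8) + 1·(-1) = -9
Z[4] = 1·(5.0000-1.7321i) + 1·(-3.5000+0.8660i) = 1.5000-0.8661i
Z[5] = 1·(-2.0000-3.4641i) + 1·(-5.5000-0.8660i) = -7.5000-4.3301i

DFT(1x + 1y) = 1·X + 1·Y = [-3, -7.5000+4.3301i, 1.5000+0.8661i, -9, 1.5000-0.8661i, -7.5000-4.3301i]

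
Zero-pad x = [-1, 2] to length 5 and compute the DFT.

Original 2-point DFT: [1, -3]
Zero-padded 5-point DFT provides frequency interpolation.

DFT_5([x, 0, ...]) = [1, -0.3820-1.9021i, -2.6180-1.1756i, -2.6180+1.1756i, -0.3820+1.9021i]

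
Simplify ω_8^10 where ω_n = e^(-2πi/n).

Since ω_8^8 = 1, powers reduce modulo 8.
10 mod 8 = 2
So ω_8^10 = ω_8^2 = e^(-2πi·2/8)

ω_8^10 = ω_8^2 = -1i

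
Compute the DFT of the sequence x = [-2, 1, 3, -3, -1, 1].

X[k] = Σ(n=0 to 5) x[n] · ω_6^(nk)
where ω_6 = e^(-2πi/6)

Computing each X[k]:
X[0] = -1
X[1] = 1.0000-3.4641i
X[2] = -7.0000+3.4641i
X[3] = 1
X[4] = -7.0000-3.4641i
X[5] = 1.0000+3.4641i

X = [-1, 1.0000-3.4641i, -7.0000+3.4641i, 1, -7.0000-3.4641i, 1.0000+3.4641i]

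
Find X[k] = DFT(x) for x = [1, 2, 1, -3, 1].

X[k] = Σ(n=0 to 4) x[n] · ω_5^(nk)
where ω_5 = e^(-2πi/5)

Computing each X[k]:
X[0] = 2
X[1] = 3.5451-3.3022i
X[2] = -2.0451+3.2164i
X[3] = -2.0451-3.2164i
X[4] = 3.5451+3.3022i

X = [2, 3.5451-3.3022i, -2.0451+3.2164i, -2.0451-3.2164i, 3.5451+3.3022i]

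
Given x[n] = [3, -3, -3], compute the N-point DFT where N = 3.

X[k] = Σ(n=0 to 2) x[n] · ω_3^(nk)
where ω_3 = e^(-2πi/3)

Computing each X[k]:
X[0] = -3
X[1] = 6
X[2] = 6

X = [-3, 6, 6]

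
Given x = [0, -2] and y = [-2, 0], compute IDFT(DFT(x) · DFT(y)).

(x ⊛ y)[n] = Σ(m=0 to 1) x[m] · y[(n-m) mod 2]

Computing each output sample:
(x ⊛ y)[0] = 0
(x ⊛ y)[1] = 4

x ⊛ y = [0, 4]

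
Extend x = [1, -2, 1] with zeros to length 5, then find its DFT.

Original 3-point DFT: [0, 1.5000+2.5981i, 1.5000-2.5981i]
Zero-padded 5-point DFT provides frequency interpolation.

DFT_5([x, 0, ...]) = [0, -0.4271+1.3143i, 2.9271+2.1266i, 2.9271-2.1266i, -0.4271-1.3143i]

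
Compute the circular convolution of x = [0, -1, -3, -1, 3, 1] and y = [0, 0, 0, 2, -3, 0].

(x ⊛ y)[n] = Σ(m=0 to 5) x[m] · y[(n-m) mod 6]

Computing each output sample:
(x ⊛ y)[0] = 7
(x ⊛ y)[1] = 9
(x ⊛ y)[2] = -7
(x ⊛ y)[3] = -3
(x ⊛ y)[4] = -2
(x ⊛ y)[5] = -3

x ⊛ y = [7, 9, -7, -3, -2, -3]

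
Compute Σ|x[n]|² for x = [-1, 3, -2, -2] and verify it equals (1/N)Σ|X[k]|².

Time domain:
Σ|x[n]|² = |-1|² + |3|² + |-2|² + |-2|² = 18.0000

Frequency domain:
(1/4)Σ|X[k]|² = (1/4)(|-2|² + |1-5i|² + |-4|² + |1+5i|²) = (1/4)·72.0000 = 18.0000

Both sides agree, confirming Parseval's theorem.

Σ|x[n]|² = (1/N)Σ|X[k]|² = 18.0000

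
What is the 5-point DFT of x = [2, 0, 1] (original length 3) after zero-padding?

Original 3-point DFT: [3, 1.5000+0.8660i, 1.5000-0.8660i]
Zero-padded 5-point DFT provides frequency interpolation.

DFT_5([x, 0, ...]) = [3, 1.1910-0.5878i, 2.3090+0.9511i, 2.3090-0.9511i, 1.1910+0.5878i]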